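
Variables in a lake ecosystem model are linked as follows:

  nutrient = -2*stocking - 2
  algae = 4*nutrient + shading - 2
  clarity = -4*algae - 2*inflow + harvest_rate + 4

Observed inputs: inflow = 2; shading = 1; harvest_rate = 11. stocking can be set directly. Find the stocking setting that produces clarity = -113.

stocking = -5

Substituting into the algae equation gives algae = -8*stocking - 9.
Substituting into the clarity equation gives clarity = 32*stocking + 47.
Solve 32*stocking + 47 = -113: stocking = (-113 - 47) / 32 = -5.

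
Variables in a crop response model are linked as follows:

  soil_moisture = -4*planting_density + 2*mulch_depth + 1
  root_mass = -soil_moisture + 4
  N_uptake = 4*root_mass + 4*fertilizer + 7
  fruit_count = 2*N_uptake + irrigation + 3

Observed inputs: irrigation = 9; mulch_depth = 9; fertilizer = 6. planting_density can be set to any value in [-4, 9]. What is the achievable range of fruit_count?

Substituting into the soil_moisture equation gives soil_moisture = -4*planting_density + 19.
root_mass becomes 4*planting_density - 15.
This gives N_uptake = 16*planting_density - 29.
Substituting into the fruit_count equation gives fruit_count = 32*planting_density - 46.
Linear in planting_density, so extremes are at the endpoints: planting_density = -4 gives fruit_count = -174; planting_density = 9 gives fruit_count = 242.

-174 to 242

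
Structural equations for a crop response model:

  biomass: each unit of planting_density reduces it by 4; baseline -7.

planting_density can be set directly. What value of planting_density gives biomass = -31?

Solve -4*planting_density - 7 = -31: planting_density = (-31 + 7) / -4 = 6.

planting_density = 6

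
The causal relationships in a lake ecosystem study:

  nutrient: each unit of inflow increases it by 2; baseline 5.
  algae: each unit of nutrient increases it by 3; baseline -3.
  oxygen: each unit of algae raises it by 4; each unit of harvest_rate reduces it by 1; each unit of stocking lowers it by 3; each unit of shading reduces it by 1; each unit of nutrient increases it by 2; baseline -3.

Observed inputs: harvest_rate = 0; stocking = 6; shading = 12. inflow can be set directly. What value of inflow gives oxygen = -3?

inflow = -1

Substituting into the algae equation gives algae = 6*inflow + 12.
Substituting into the oxygen equation gives oxygen = 28*inflow + 25.
Solve 28*inflow + 25 = -3: inflow = (-3 - 25) / 28 = -1.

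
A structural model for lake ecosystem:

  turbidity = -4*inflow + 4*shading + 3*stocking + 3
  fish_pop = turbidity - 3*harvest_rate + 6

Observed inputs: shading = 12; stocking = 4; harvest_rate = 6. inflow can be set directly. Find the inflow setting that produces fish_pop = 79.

Substituting into the turbidity equation gives turbidity = -4*inflow + 63.
Substituting into the fish_pop equation gives fish_pop = -4*inflow + 51.
Solve -4*inflow + 51 = 79: inflow = (79 - 51) / -4 = -7.

inflow = -7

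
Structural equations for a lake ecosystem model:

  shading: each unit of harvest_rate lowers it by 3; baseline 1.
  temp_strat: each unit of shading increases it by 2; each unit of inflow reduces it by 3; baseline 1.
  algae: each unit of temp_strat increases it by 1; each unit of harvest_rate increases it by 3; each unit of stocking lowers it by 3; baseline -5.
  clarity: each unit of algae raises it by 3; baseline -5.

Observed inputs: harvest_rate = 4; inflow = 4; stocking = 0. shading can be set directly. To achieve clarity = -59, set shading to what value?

shading = -7

Intervening on shading fixes its value directly, overriding its dependence on harvest_rate.
Substituting into the temp_strat equation gives temp_strat = 2*shading - 11.
Substituting into the algae equation gives algae = 2*shading - 4.
Substituting into the clarity equation gives clarity = 6*shading - 17.
Solve 6*shading - 17 = -59: shading = (-59 + 17) / 6 = -7.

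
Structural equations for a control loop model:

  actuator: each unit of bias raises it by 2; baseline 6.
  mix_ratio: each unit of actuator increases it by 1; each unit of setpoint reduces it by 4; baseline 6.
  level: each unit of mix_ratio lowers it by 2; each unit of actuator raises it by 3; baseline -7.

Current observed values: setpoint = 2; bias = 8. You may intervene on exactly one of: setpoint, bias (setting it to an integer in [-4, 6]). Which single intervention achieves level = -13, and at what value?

set setpoint = -2

Intervening on setpoint: with other inputs at their observed values, level = 8*setpoint + 3. Solving for -13 gives setpoint = -2, within [-4, 6].
Intervening on bias: level = 2*bias + 3. Reaching -13 requires bias = -8, outside [-4, 6].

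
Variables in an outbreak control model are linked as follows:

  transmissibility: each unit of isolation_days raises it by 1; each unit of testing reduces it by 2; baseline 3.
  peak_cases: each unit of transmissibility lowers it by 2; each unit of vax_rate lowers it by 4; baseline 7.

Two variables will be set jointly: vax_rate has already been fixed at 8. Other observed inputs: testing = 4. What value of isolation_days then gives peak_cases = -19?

With vax_rate held at 8:
Substituting into the transmissibility equation gives transmissibility = isolation_days - 5.
Substituting into the peak_cases equation gives peak_cases = -2*isolation_days - 15.
Solve -2*isolation_days - 15 = -19: isolation_days = (-19 + 15) / -2 = 2.

isolation_days = 2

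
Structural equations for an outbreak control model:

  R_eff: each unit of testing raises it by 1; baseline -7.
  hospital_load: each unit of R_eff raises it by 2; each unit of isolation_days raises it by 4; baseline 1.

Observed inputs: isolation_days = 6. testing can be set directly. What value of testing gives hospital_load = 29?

testing = 9

Substituting into the hospital_load equation gives hospital_load = 2*testing + 11.
Solve 2*testing + 11 = 29: testing = (29 - 11) / 2 = 9.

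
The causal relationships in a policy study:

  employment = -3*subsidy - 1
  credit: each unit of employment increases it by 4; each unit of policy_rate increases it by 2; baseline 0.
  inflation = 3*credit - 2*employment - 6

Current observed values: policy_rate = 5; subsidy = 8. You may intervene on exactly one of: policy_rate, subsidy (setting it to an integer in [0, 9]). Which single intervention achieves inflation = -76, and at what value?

set subsidy = 3

Intervening on policy_rate: inflation = 6*policy_rate - 256. Reaching -76 requires policy_rate = 30, outside [0, 9].
Intervening on subsidy: with other inputs at their observed values, inflation = -30*subsidy + 14. Solving for -76 gives subsidy = 3, within [0, 9].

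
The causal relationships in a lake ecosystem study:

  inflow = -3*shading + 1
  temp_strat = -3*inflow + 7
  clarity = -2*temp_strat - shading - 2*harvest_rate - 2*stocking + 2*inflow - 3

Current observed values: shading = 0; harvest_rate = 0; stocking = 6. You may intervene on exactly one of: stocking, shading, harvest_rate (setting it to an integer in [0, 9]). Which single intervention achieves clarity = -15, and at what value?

Intervening on stocking: with other inputs at their observed values, clarity = -2*stocking - 9. Solving for -15 gives stocking = 3, within [0, 9].
Intervening on shading: clarity = -25*shading - 21. Reaching -15 requires shading = -6/25, not an integer.
Intervening on harvest_rate: clarity = -2*harvest_rate - 21. Reaching -15 requires harvest_rate = -3, outside [0, 9].

set stocking = 3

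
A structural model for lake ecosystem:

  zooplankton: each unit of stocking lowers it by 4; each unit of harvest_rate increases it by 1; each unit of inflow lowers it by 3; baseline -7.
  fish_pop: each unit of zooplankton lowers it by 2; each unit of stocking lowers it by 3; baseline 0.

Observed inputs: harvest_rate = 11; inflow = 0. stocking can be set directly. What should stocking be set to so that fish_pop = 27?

stocking = 7

Substituting into the zooplankton equation gives zooplankton = -4*stocking + 4.
Substituting into the fish_pop equation gives fish_pop = 5*stocking - 8.
Solve 5*stocking - 8 = 27: stocking = (27 + 8) / 5 = 7.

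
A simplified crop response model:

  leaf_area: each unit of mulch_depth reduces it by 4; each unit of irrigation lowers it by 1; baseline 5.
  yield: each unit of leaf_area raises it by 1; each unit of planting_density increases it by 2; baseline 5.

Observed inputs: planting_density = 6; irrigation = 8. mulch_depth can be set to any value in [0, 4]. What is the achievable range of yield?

Substituting into the leaf_area equation gives leaf_area = -4*mulch_depth - 3.
Substituting into the yield equation gives yield = -4*mulch_depth + 14.
Linear in mulch_depth, so extremes are at the endpoints: mulch_depth = 0 gives yield = 14; mulch_depth = 4 gives yield = -2.

-2 to 14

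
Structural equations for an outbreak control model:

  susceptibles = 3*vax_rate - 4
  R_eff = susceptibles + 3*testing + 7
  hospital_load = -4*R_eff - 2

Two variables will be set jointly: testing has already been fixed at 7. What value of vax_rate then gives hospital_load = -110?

vax_rate = 1

With testing held at 7:
Substituting into the R_eff equation gives R_eff = 3*vax_rate + 24.
hospital_load becomes -12*vax_rate - 98.
Solve -12*vax_rate - 98 = -110: vax_rate = (-110 + 98) / -12 = 1.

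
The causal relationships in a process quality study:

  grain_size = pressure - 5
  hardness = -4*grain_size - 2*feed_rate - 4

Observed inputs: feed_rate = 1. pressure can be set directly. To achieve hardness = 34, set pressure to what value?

pressure = -5

Substituting into the hardness equation gives hardness = -4*pressure + 14.
Solve -4*pressure + 14 = 34: pressure = (34 - 14) / -4 = -5.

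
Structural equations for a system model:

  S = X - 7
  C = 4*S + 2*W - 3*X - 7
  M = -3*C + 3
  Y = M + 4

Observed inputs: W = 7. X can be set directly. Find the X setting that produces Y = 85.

X = -5

Substituting into the C equation gives C = X - 21.
Substituting into the M equation gives M = -3*X + 66.
Y becomes -3*X + 70.
Solve -3*X + 70 = 85: X = (85 - 70) / -3 = -5.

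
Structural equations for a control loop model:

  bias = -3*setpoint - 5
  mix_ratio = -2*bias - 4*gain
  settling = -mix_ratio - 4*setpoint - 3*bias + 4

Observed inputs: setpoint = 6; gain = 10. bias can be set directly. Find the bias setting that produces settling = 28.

bias = -8

Intervening on bias fixes its value directly, overriding its dependence on setpoint.
Substituting into the mix_ratio equation gives mix_ratio = -2*bias - 40.
Substituting into the settling equation gives settling = -bias + 20.
Solve -bias + 20 = 28: bias = (28 - 20) / -1 = -8.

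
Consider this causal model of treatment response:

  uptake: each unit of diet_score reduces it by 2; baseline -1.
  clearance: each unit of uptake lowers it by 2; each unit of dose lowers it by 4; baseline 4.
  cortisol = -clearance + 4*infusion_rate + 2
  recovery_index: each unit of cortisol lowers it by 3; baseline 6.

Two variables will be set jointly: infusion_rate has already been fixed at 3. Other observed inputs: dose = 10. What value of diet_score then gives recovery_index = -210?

diet_score = -6

With infusion_rate held at 3:
Substituting into the clearance equation gives clearance = 4*diet_score - 34.
So cortisol = -4*diet_score + 48.
Substituting into the recovery_index equation gives recovery_index = 12*diet_score - 138.
Solve 12*diet_score - 138 = -210: diet_score = (-210 + 138) / 12 = -6.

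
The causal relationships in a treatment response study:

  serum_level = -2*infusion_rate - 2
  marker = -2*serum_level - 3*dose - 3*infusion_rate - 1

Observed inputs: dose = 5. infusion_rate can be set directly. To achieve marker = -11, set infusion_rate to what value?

Substituting into the marker equation gives marker = infusion_rate - 12.
Solve infusion_rate - 12 = -11: infusion_rate = (-11 + 12) / 1 = 1.

infusion_rate = 1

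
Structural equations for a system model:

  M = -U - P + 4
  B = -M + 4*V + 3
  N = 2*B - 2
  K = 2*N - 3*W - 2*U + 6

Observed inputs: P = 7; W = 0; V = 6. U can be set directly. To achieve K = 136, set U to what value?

Substituting into the M equation gives M = -U - 3.
This gives B = U + 30.
So N = 2*U + 58.
So K = 2*U + 122.
Solve 2*U + 122 = 136: U = (136 - 122) / 2 = 7.

U = 7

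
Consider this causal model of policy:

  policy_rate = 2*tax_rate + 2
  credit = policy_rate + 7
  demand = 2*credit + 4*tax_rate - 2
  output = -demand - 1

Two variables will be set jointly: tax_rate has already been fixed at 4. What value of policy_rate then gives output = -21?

policy_rate = -4

With tax_rate held at 4:
Intervening on policy_rate fixes its value directly, overriding its dependence on tax_rate.
Substituting into the demand equation gives demand = 2*policy_rate + 28.
This gives output = -2*policy_rate - 29.
Solve -2*policy_rate - 29 = -21: policy_rate = (-21 + 29) / -2 = -4.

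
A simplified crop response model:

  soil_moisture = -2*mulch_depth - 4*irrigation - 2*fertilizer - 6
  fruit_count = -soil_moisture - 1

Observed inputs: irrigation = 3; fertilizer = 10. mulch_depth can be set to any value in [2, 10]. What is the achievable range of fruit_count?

Substituting into the soil_moisture equation gives soil_moisture = -2*mulch_depth - 38.
Substituting into the fruit_count equation gives fruit_count = 2*mulch_depth + 37.
Linear in mulch_depth, so extremes are at the endpoints: mulch_depth = 2 gives fruit_count = 41; mulch_depth = 10 gives fruit_count = 57.

41 to 57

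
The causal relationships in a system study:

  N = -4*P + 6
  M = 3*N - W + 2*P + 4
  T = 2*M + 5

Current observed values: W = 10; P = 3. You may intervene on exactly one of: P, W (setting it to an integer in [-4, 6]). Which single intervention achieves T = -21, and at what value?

Intervening on P: T = -20*P + 29. Reaching -21 requires P = 5/2, not an integer.
Intervening on W: with other inputs at their observed values, T = -2*W - 11. Solving for -21 gives W = 5, within [-4, 6].

set W = 5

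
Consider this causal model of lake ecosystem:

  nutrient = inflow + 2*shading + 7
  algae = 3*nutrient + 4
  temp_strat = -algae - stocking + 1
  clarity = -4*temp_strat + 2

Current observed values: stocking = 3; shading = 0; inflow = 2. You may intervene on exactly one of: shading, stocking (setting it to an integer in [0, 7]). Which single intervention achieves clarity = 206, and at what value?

Intervening on shading: with other inputs at their observed values, clarity = 24*shading + 134. Solving for 206 gives shading = 3, within [0, 7].
Intervening on stocking: clarity = 4*stocking + 122. Reaching 206 requires stocking = 21, outside [0, 7].

set shading = 3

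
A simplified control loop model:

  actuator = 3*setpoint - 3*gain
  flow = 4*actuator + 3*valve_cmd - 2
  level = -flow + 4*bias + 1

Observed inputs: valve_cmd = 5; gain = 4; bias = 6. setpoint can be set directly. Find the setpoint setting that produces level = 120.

Substituting into the actuator equation gives actuator = 3*setpoint - 12.
Substituting into the flow equation gives flow = 12*setpoint - 35.
level becomes -12*setpoint + 60.
Solve -12*setpoint + 60 = 120: setpoint = (120 - 60) / -12 = -5.

setpoint = -5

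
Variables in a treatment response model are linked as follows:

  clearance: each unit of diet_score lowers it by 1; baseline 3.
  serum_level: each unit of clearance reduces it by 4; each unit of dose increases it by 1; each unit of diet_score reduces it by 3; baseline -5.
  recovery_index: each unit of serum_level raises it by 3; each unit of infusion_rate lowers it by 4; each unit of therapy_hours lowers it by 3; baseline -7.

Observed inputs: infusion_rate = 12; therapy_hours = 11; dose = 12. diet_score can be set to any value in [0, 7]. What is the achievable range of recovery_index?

-103 to -82

Substituting into the serum_level equation gives serum_level = diet_score - 5.
recovery_index becomes 3*diet_score - 103.
Linear in diet_score, so extremes are at the endpoints: diet_score = 0 gives recovery_index = -103; diet_score = 7 gives recovery_index = -82.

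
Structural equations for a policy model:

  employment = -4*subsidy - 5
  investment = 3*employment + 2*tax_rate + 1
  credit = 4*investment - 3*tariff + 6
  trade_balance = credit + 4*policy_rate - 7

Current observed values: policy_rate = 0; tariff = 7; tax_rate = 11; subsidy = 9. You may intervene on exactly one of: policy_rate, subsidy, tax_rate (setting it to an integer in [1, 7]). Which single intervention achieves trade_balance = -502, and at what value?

set tax_rate = 1

Intervening on policy_rate: trade_balance = 4*policy_rate - 422. Reaching -502 requires policy_rate = -20, outside [1, 7].
Intervening on subsidy: trade_balance = -48*subsidy + 10. Reaching -502 requires subsidy = 32/3, not an integer.
Intervening on tax_rate: with other inputs at their observed values, trade_balance = 8*tax_rate - 510. Solving for -502 gives tax_rate = 1, within [1, 7].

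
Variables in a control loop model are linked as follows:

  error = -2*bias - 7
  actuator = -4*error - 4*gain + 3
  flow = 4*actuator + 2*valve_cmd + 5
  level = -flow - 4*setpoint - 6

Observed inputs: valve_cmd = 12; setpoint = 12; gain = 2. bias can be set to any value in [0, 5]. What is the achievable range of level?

-335 to -175

Substituting into the actuator equation gives actuator = 8*bias + 23.
This gives flow = 32*bias + 121.
Substituting into the level equation gives level = -32*bias - 175.
Linear in bias, so extremes are at the endpoints: bias = 0 gives level = -175; bias = 5 gives level = -335.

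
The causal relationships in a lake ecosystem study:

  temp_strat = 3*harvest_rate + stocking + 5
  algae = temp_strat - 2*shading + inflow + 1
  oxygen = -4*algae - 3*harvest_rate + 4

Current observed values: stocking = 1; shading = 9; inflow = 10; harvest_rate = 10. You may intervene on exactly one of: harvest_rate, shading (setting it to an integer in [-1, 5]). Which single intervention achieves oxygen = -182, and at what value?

set shading = 4

Intervening on harvest_rate: oxygen = -15*harvest_rate + 8. Reaching -182 requires harvest_rate = 38/3, not an integer.
Intervening on shading: with other inputs at their observed values, oxygen = 8*shading - 214. Solving for -182 gives shading = 4, within [-1, 5].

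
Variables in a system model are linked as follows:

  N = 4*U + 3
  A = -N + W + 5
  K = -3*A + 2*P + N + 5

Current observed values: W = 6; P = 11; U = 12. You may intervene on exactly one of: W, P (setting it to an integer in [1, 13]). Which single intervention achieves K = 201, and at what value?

Intervening on W: with other inputs at their observed values, K = -3*W + 216. Solving for 201 gives W = 5, within [1, 13].
Intervening on P: K = 2*P + 176. Reaching 201 requires P = 25/2, not an integer.

set W = 5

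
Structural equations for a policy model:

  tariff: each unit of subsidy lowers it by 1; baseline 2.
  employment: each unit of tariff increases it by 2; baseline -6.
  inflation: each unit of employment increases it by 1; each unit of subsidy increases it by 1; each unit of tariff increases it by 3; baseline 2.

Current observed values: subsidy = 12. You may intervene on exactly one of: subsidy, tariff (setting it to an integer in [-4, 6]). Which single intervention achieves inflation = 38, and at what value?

Intervening on subsidy: inflation = -4*subsidy + 6. Reaching 38 requires subsidy = -8, outside [-4, 6].
Intervening on tariff: with other inputs at their observed values, inflation = 5*tariff + 8. Solving for 38 gives tariff = 6, within [-4, 6].

set tariff = 6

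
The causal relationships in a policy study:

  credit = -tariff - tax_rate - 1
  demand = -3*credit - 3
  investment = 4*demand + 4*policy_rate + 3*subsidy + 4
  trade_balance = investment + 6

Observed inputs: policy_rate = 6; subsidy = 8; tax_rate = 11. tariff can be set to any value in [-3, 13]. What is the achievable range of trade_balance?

Substituting into the credit equation gives credit = -tariff - 12.
demand becomes 3*tariff + 33.
investment becomes 12*tariff + 184.
Substituting into the trade_balance equation gives trade_balance = 12*tariff + 190.
Linear in tariff, so extremes are at the endpoints: tariff = -3 gives trade_balance = 154; tariff = 13 gives trade_balance = 346.

154 to 346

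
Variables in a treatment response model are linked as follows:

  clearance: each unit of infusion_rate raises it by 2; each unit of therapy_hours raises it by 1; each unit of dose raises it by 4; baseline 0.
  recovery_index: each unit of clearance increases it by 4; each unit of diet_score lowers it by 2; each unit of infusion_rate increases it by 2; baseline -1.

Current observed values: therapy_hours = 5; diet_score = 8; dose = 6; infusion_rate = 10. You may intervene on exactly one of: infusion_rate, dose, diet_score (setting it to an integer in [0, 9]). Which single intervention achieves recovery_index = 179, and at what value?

Intervening on infusion_rate: with other inputs at their observed values, recovery_index = 10*infusion_rate + 99. Solving for 179 gives infusion_rate = 8, within [0, 9].
Intervening on dose: recovery_index = 16*dose + 103. Reaching 179 requires dose = 19/4, not an integer.
Intervening on diet_score: recovery_index = -2*diet_score + 215. Reaching 179 requires diet_score = 18, outside [0, 9].

set infusion_rate = 8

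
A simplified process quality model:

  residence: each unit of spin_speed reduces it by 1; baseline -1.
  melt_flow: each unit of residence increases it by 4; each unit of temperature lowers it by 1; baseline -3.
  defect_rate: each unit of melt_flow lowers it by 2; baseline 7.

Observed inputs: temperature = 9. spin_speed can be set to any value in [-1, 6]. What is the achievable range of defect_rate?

31 to 87

Substituting into the melt_flow equation gives melt_flow = -4*spin_speed - 16.
Substituting into the defect_rate equation gives defect_rate = 8*spin_speed + 39.
Linear in spin_speed, so extremes are at the endpoints: spin_speed = -1 gives defect_rate = 31; spin_speed = 6 gives defect_rate = 87.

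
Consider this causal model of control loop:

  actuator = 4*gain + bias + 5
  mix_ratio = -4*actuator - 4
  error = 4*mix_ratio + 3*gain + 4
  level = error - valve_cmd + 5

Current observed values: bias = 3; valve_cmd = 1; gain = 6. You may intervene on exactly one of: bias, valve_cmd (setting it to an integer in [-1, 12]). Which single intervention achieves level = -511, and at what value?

Intervening on bias: level = -16*bias - 454. Reaching -511 requires bias = 57/16, not an integer.
Intervening on valve_cmd: with other inputs at their observed values, level = -valve_cmd - 501. Solving for -511 gives valve_cmd = 10, within [-1, 12].

set valve_cmd = 10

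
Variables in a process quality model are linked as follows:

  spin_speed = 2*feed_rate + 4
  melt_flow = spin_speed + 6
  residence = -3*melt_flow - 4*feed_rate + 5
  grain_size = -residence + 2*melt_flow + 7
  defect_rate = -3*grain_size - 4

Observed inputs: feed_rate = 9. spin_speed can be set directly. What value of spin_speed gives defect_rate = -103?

Intervening on spin_speed fixes its value directly, overriding its dependence on feed_rate.
Substituting into the residence equation gives residence = -3*spin_speed - 49.
This gives grain_size = 5*spin_speed + 68.
Substituting into the defect_rate equation gives defect_rate = -15*spin_speed - 208.
Solve -15*spin_speed - 208 = -103: spin_speed = (-103 + 208) / -15 = -7.

spin_speed = -7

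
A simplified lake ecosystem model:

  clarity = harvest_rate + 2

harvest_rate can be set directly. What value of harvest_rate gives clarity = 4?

harvest_rate = 2

Solve harvest_rate + 2 = 4: harvest_rate = (4 - 2) / 1 = 2.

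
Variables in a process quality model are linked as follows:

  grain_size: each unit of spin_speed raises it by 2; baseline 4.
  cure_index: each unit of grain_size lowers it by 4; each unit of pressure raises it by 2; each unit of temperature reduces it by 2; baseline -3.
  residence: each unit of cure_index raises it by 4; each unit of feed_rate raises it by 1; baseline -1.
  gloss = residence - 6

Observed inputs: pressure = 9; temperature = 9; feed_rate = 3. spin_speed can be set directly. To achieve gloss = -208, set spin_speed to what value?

Substituting into the cure_index equation gives cure_index = -8*spin_speed - 19.
This gives residence = -32*spin_speed - 74.
So gloss = -32*spin_speed - 80.
Solve -32*spin_speed - 80 = -208: spin_speed = (-208 + 80) / -32 = 4.

spin_speed = 4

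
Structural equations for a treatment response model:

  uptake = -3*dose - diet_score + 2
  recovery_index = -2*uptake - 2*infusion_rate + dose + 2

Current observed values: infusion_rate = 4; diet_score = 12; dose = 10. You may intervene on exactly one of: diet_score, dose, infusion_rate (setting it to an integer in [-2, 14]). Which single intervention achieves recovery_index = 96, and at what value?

set infusion_rate = -2

Intervening on diet_score: recovery_index = 2*diet_score + 60. Reaching 96 requires diet_score = 18, outside [-2, 14].
Intervening on dose: recovery_index = 7*dose + 14. Reaching 96 requires dose = 82/7, not an integer.
Intervening on infusion_rate: with other inputs at their observed values, recovery_index = -2*infusion_rate + 92. Solving for 96 gives infusion_rate = -2, within [-2, 14].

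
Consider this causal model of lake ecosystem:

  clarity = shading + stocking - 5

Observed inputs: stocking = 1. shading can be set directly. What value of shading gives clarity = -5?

Substituting into the clarity equation gives clarity = shading - 4.
Solve shading - 4 = -5: shading = (-5 + 4) / 1 = -1.

shading = -1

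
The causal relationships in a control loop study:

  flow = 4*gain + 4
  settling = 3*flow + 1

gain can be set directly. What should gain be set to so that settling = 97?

gain = 7

Substituting into the settling equation gives settling = 12*gain + 13.
Solve 12*gain + 13 = 97: gain = (97 - 13) / 12 = 7.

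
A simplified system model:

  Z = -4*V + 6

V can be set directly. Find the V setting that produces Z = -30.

V = 9

Solve -4*V + 6 = -30: V = (-30 - 6) / -4 = 9.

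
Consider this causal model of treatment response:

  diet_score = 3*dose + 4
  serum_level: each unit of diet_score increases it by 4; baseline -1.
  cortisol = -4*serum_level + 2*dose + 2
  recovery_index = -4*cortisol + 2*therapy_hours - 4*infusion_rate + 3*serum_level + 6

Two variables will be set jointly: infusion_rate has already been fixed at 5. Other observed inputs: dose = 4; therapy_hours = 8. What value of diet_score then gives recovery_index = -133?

With infusion_rate held at 5:
Intervening on diet_score fixes its value directly, overriding its dependence on dose.
Substituting into the cortisol equation gives cortisol = -16*diet_score + 14.
recovery_index becomes 76*diet_score - 57.
Solve 76*diet_score - 57 = -133: diet_score = (-133 + 57) / 76 = -1.

diet_score = -1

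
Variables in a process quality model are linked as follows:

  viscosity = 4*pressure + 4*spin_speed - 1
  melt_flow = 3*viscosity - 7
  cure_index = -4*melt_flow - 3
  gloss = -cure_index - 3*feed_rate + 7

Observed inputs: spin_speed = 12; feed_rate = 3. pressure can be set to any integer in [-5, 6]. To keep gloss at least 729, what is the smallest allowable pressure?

pressure = 4

Substituting into the viscosity equation gives viscosity = 4*pressure + 47.
melt_flow becomes 12*pressure + 134.
Substituting into the cure_index equation gives cure_index = -48*pressure - 539.
This gives gloss = 48*pressure + 537.
Require 48*pressure + 537 ≥ 729, so pressure ≥ 4.
The smallest integer in [-5, 6] satisfying this is 4.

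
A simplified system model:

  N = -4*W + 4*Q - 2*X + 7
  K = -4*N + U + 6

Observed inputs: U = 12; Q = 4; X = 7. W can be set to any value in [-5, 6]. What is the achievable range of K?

-98 to 78

Substituting into the N equation gives N = -4*W + 9.
Substituting into the K equation gives K = 16*W - 18.
Linear in W, so extremes are at the endpoints: W = -5 gives K = -98; W = 6 gives K = 78.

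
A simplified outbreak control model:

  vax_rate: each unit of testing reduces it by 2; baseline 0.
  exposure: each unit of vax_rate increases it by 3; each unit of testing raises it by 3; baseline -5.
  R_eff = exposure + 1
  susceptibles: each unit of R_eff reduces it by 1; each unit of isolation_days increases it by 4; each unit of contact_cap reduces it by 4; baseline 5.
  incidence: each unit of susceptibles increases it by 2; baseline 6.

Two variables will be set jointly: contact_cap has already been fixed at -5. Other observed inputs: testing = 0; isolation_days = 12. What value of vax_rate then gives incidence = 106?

With contact_cap held at -5:
Intervening on vax_rate fixes its value directly, overriding its dependence on testing.
Substituting into the exposure equation gives exposure = 3*vax_rate - 5.
This gives R_eff = 3*vax_rate - 4.
Substituting into the susceptibles equation gives susceptibles = -3*vax_rate + 77.
Substituting into the incidence equation gives incidence = -6*vax_rate + 160.
Solve -6*vax_rate + 160 = 106: vax_rate = (106 - 160) / -6 = 9.

vax_rate = 9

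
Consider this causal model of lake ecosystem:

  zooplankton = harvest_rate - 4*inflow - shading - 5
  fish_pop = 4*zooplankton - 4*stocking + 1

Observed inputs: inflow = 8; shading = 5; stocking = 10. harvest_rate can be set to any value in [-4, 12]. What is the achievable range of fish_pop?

Substituting into the zooplankton equation gives zooplankton = harvest_rate - 42.
This gives fish_pop = 4*harvest_rate - 207.
Linear in harvest_rate, so extremes are at the endpoints: harvest_rate = -4 gives fish_pop = -223; harvest_rate = 12 gives fish_pop = -159.

-223 to -159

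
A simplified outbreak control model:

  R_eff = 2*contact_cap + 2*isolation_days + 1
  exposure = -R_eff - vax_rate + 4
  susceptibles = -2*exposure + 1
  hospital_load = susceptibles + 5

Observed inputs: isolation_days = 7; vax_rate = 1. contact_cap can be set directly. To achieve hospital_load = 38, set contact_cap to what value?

Substituting into the R_eff equation gives R_eff = 2*contact_cap + 15.
Substituting into the exposure equation gives exposure = -2*contact_cap - 12.
Substituting into the susceptibles equation gives susceptibles = 4*contact_cap + 25.
This gives hospital_load = 4*contact_cap + 30.
Solve 4*contact_cap + 30 = 38: contact_cap = (38 - 30) / 4 = 2.

contact_cap = 2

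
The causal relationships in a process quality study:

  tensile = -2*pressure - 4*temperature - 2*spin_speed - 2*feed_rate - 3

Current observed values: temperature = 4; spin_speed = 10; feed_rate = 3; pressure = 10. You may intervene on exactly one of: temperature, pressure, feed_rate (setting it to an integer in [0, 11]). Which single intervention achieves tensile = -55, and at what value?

Intervening on temperature: tensile = -4*temperature - 49. Reaching -55 requires temperature = 3/2, not an integer.
Intervening on pressure: with other inputs at their observed values, tensile = -2*pressure - 45. Solving for -55 gives pressure = 5, within [0, 11].
Intervening on feed_rate: tensile = -2*feed_rate - 59. Reaching -55 requires feed_rate = -2, outside [0, 11].

set pressure = 5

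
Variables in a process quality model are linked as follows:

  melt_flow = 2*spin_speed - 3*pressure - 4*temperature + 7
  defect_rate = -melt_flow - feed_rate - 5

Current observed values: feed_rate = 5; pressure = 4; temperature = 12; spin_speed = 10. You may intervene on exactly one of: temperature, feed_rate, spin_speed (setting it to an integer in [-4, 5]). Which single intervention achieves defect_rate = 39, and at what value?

Intervening on temperature: defect_rate = 4*temperature - 25. Reaching 39 requires temperature = 16, outside [-4, 5].
Intervening on feed_rate: defect_rate = -feed_rate + 28. Reaching 39 requires feed_rate = -11, outside [-4, 5].
Intervening on spin_speed: with other inputs at their observed values, defect_rate = -2*spin_speed + 43. Solving for 39 gives spin_speed = 2, within [-4, 5].

set spin_speed = 2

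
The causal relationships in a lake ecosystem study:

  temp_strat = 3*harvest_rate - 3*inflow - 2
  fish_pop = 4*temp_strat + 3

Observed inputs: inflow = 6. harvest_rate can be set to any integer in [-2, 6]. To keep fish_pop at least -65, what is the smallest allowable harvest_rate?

Substituting into the temp_strat equation gives temp_strat = 3*harvest_rate - 20.
So fish_pop = 12*harvest_rate - 77.
Require 12*harvest_rate - 77 ≥ -65, so harvest_rate ≥ 1.
The smallest integer in [-2, 6] satisfying this is 1.

harvest_rate = 1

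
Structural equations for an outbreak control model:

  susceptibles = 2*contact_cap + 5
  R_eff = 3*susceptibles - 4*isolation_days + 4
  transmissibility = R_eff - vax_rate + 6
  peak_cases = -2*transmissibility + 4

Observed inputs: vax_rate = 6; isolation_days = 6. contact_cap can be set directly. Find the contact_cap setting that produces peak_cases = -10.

contact_cap = 2

Substituting into the R_eff equation gives R_eff = 6*contact_cap - 5.
transmissibility becomes 6*contact_cap - 5.
So peak_cases = -12*contact_cap + 14.
Solve -12*contact_cap + 14 = -10: contact_cap = (-10 - 14) / -12 = 2.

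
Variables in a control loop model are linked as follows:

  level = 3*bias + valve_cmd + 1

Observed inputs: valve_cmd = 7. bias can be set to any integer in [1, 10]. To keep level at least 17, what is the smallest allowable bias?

Substituting into the level equation gives level = 3*bias + 8.
Require 3*bias + 8 ≥ 17, so bias ≥ 3.
The smallest integer in [1, 10] satisfying this is 3.

bias = 3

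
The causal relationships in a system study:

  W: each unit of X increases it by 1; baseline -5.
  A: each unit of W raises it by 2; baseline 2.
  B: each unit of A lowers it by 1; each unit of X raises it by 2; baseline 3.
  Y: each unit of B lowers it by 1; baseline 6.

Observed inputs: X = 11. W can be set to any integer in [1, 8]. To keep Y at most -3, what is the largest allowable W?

Intervening on W fixes its value directly, overriding its dependence on X.
Substituting into the B equation gives B = -2*W + 23.
So Y = 2*W - 17.
Require 2*W - 17 ≤ -3, so W ≤ 7.
The largest integer in [1, 8] satisfying this is 7.

W = 7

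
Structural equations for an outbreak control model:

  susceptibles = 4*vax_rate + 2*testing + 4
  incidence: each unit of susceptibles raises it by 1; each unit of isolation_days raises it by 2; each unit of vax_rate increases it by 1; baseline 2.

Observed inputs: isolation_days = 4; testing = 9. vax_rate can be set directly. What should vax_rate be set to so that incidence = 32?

Substituting into the susceptibles equation gives susceptibles = 4*vax_rate + 22.
Substituting into the incidence equation gives incidence = 5*vax_rate + 32.
Solve 5*vax_rate + 32 = 32: vax_rate = (32 - 32) / 5 = 0.

vax_rate = 0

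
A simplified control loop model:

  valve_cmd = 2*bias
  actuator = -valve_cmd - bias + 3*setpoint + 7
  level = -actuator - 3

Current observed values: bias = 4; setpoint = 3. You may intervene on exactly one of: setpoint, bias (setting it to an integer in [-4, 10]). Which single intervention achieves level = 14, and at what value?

set setpoint = -4

Intervening on setpoint: with other inputs at their observed values, level = -3*setpoint + 2. Solving for 14 gives setpoint = -4, within [-4, 10].
Intervening on bias: level = 3*bias - 19. Reaching 14 requires bias = 11, outside [-4, 10].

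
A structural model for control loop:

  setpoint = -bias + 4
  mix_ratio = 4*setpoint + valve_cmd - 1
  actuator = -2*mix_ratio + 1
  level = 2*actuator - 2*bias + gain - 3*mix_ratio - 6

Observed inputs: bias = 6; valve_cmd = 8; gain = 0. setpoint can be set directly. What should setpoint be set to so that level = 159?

Intervening on setpoint fixes its value directly, overriding its dependence on bias.
Substituting into the mix_ratio equation gives mix_ratio = 4*setpoint + 7.
This gives actuator = -8*setpoint - 13.
This gives level = -28*setpoint - 65.
Solve -28*setpoint - 65 = 159: setpoint = (159 + 65) / -28 = -8.

setpoint = -8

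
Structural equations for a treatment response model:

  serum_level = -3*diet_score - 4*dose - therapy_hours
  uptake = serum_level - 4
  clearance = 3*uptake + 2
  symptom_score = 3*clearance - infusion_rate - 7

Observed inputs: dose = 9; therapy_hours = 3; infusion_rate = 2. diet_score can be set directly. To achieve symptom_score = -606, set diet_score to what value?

Substituting into the serum_level equation gives serum_level = -3*diet_score - 39.
Substituting into the uptake equation gives uptake = -3*diet_score - 43.
Substituting into the clearance equation gives clearance = -9*diet_score - 127.
Substituting into the symptom_score equation gives symptom_score = -27*diet_score - 390.
Solve -27*diet_score - 390 = -606: diet_score = (-606 + 390) / -27 = 8.

diet_score = 8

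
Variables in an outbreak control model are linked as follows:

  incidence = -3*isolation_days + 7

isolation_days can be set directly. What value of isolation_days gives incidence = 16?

Solve -3*isolation_days + 7 = 16: isolation_days = (16 - 7) / -3 = -3.

isolation_days = -3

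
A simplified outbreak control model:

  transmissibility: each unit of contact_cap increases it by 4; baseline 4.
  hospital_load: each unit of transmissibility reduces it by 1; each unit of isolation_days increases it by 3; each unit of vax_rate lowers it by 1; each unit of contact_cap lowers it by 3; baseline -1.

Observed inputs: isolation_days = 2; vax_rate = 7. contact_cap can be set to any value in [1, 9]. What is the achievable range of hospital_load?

Substituting into the hospital_load equation gives hospital_load = -7*contact_cap - 6.
Linear in contact_cap, so extremes are at the endpoints: contact_cap = 1 gives hospital_load = -13; contact_cap = 9 gives hospital_load = -69.

-69 to -13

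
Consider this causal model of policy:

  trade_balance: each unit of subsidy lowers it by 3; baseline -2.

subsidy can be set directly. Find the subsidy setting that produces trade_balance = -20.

Solve -3*subsidy - 2 = -20: subsidy = (-20 + 2) / -3 = 6.

subsidy = 6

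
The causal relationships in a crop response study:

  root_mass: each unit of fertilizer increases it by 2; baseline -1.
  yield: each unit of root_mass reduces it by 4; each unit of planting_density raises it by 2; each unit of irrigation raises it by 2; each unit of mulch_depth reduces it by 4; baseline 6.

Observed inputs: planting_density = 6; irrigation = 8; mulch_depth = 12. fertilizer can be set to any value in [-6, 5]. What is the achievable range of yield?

-50 to 38

Substituting into the yield equation gives yield = -8*fertilizer - 10.
Linear in fertilizer, so extremes are at the endpoints: fertilizer = -6 gives yield = 38; fertilizer = 5 gives yield = -50.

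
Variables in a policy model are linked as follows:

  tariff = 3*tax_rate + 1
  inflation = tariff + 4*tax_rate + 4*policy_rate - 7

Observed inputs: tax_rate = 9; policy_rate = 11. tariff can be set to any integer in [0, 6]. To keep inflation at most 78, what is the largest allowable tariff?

Intervening on tariff fixes its value directly, overriding its dependence on tax_rate.
Substituting into the inflation equation gives inflation = tariff + 73.
Require tariff + 73 ≤ 78, so tariff ≤ 5.
The largest integer in [0, 6] satisfying this is 5.

tariff = 5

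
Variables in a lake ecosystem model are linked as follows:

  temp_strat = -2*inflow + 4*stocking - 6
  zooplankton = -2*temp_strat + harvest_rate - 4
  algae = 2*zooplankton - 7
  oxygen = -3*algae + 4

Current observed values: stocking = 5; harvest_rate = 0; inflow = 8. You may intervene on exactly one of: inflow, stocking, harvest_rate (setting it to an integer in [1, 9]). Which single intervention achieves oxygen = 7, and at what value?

Intervening on inflow: oxygen = -24*inflow + 217. Reaching 7 requires inflow = 35/4, not an integer.
Intervening on stocking: oxygen = 48*stocking - 215. Reaching 7 requires stocking = 37/8, not an integer.
Intervening on harvest_rate: with other inputs at their observed values, oxygen = -6*harvest_rate + 25. Solving for 7 gives harvest_rate = 3, within [1, 9].

set harvest_rate = 3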